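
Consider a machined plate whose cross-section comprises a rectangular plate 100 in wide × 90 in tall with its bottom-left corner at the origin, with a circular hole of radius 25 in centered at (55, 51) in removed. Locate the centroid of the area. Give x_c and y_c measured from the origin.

x_c = 48.60 in, y_c = 43.33 in

plate: A = 100 × 90 = 9000.00, centroid at (50.00, 45.00).
hole: A = −π·25² = -1963.50, centroid at (55.00, 51.00).
ΣA = 7036.50 in², ΣAx_c = 342007.75 in³, ΣAy_c = 304861.73 in³.
x_c = 342007.75/7036.50 = 48.60 in; y_c = 304861.73/7036.50 = 43.33 in.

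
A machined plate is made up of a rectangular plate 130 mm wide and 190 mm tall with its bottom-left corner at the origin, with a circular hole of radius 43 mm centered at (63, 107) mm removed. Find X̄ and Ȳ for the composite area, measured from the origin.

X̄ = 65.61 mm, Ȳ = 91.31 mm

plate: A = 130 × 190 = 24700.00, centroid at (65.00, 95.00).
hole: A = −π·43² = -5808.80, centroid at (63.00, 107.00).
ΣA = 18891.20 mm²
ΣAX̄ = (24700.00)(65.00) + (-5808.80)(63.00) = 1239545.30 mm³
ΣAȲ = (24700.00)(95.00) + (-5808.80)(107.00) = 1724957.88 mm³
X̄ = 1239545.30 / 18891.20 = 65.61 mm
Ȳ = 1724957.88 / 18891.20 = 91.31 mm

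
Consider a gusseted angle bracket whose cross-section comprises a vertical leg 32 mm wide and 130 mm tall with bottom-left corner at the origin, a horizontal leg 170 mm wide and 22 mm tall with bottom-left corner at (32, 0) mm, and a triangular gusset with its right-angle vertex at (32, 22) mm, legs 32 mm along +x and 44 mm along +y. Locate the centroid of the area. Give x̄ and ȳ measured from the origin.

x̄ = 62.08 mm, ȳ = 39.21 mm

vertical leg: A = 32 × 130 = 4160.00, centroid at (16.00, 65.00).
horizontal leg: A = 170 × 22 = 3740.00, centroid at (117.00, 11.00).
gusset: A = ½·32·44 = 704.00, centroid at (42.67, 36.67).
ΣA = 8604.00 mm²
ΣAx̄ = (4160.00)(16.00) + (3740.00)(117.00) + (704.00)(42.67) = 534177.33 mm³
ΣAȳ = (4160.00)(65.00) + (3740.00)(11.00) + (704.00)(36.67) = 337353.33 mm³
x̄ = 534177.33 / 8604.00 = 62.08 mm
ȳ = 337353.33 / 8604.00 = 39.21 mm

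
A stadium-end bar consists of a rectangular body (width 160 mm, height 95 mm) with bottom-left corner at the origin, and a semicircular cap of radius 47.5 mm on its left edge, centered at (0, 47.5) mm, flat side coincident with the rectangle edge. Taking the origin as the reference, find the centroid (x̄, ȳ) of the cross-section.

rectangular body: A = 160 × 95 = 15200.00, centroid at (80.00, 47.50).
semicircular end: A = ½π·47.5² = 3544.11, centroid at (-20.16, 47.50).
ΣA = 18744.11 mm², ΣAx̄ = 1144552.08 mm³, ΣAȳ = 890345.19 mm³.
x̄ = 1144552.08/18744.11 = 61.06 mm; ȳ = 890345.19/18744.11 = 47.50 mm.

x̄ = 61.06 mm, ȳ = 47.50 mm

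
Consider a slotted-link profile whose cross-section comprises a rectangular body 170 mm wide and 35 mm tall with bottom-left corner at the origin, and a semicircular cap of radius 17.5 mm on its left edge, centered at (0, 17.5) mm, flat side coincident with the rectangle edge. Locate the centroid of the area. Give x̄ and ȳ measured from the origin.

rectangular body: A = 170 × 35 = 5950.00, centroid at (85.00, 17.50).
semicircular end: A = ½π·17.5² = 481.06, centroid at (-7.43, 17.50).
ΣA = 6431.06 mm²
ΣAx̄ = (5950.00)(85.00) + (481.06)(-7.43) = 502177.08 mm³
ΣAȳ = (5950.00)(17.50) + (481.06)(17.50) = 112543.49 mm³
x̄ = 502177.08 / 6431.06 = 78.09 mm
ȳ = 112543.49 / 6431.06 = 17.50 mm

x̄ = 78.09 mm, ȳ = 17.50 mm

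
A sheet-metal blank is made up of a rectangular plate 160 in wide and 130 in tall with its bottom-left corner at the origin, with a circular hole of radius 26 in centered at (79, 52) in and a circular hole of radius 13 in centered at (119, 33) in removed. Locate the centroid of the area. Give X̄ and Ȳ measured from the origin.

X̄ = 78.98 in, Ȳ = 67.46 in

Part | A | x̄ᵢ | ȳᵢ | A·x̄ᵢ | A·ȳᵢ
plate | 20800.00 | 80.00 | 65.00 | 1664000.00 | 1352000.00
hole 1 | -2123.72 | 79.00 | 52.00 | -167773.61 | -110433.26
hole 2 | -530.93 | 119.00 | 33.00 | -63180.57 | -17520.66
Σ | 18145.35 |  |  | 1433045.82 | 1224046.07
X̄ = 1433045.82 / 18145.35 = 78.98 in
Ȳ = 1224046.07 / 18145.35 = 67.46 in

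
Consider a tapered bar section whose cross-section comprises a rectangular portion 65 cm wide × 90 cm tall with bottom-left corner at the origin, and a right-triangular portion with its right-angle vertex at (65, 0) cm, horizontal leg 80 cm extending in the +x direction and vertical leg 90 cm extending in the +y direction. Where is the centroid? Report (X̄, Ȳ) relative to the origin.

rectangular portion: A = 65 × 90 = 5850.00, centroid at (32.50, 45.00).
triangular portion: A = ½·80·90 = 3600.00, centroid at (91.67, 30.00).
ΣA = 9450.00 cm², ΣAX̄ = 520125.00 cm³, ΣAȲ = 371250.00 cm³.
X̄ = 520125.00/9450.00 = 55.04 cm; Ȳ = 371250.00/9450.00 = 39.29 cm.

X̄ = 55.04 cm, Ȳ = 39.29 cm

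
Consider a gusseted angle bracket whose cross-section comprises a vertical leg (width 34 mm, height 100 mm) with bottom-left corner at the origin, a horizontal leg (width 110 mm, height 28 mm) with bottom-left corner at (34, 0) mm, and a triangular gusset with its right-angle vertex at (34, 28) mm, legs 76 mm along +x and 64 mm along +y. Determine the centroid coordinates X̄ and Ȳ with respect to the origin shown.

vertical leg: A = 34 × 100 = 3400.00, centroid at (17.00, 50.00).
horizontal leg: A = 110 × 28 = 3080.00, centroid at (89.00, 14.00).
gusset: A = ½·76·64 = 2432.00, centroid at (59.33, 49.33).
ΣA = 8912.00 mm²
ΣAX̄ = (3400.00)(17.00) + (3080.00)(89.00) + (2432.00)(59.33) = 476218.67 mm³
ΣAȲ = (3400.00)(50.00) + (3080.00)(14.00) + (2432.00)(49.33) = 333098.67 mm³
X̄ = 476218.67 / 8912.00 = 53.44 mm
Ȳ = 333098.67 / 8912.00 = 37.38 mm

X̄ = 53.44 mm, Ȳ = 37.38 mm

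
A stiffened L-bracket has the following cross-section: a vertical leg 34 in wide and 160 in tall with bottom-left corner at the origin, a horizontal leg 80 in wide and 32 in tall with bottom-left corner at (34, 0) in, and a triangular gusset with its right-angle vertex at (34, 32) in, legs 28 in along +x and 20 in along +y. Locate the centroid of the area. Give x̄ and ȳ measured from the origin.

x̄ = 35.51 in, ȳ = 58.81 in

Part | A | x̄ᵢ | ȳᵢ | A·x̄ᵢ | A·ȳᵢ
vertical leg | 5440.00 | 17.00 | 80.00 | 92480.00 | 435200.00
horizontal leg | 2560.00 | 74.00 | 16.00 | 189440.00 | 40960.00
gusset | 280.00 | 43.33 | 38.67 | 12133.33 | 10826.67
Σ | 8280.00 |  |  | 294053.33 | 486986.67
x̄ = 294053.33 / 8280.00 = 35.51 in
ȳ = 486986.67 / 8280.00 = 58.81 in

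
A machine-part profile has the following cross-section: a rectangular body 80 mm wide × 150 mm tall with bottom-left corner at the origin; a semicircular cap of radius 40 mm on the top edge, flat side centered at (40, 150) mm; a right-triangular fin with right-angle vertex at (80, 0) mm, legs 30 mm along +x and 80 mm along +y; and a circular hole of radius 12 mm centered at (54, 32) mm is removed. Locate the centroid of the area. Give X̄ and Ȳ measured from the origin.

X̄ = 43.52 mm, Ȳ = 87.62 mm

rectangular body: A = 80 × 150 = 12000.00, centroid at (40.00, 75.00).
semicircular top: A = ½π·40² = 2513.27, centroid at (40.00, 166.98).
triangular fin: A = ½·30·80 = 1200.00, centroid at (90.00, 26.67).
hole: A = −π·12² = -452.39, centroid at (54.00, 32.00).
ΣA = 15260.88 mm², ΣAX̄ = 664101.94 mm³, ΣAȲ = 1337181.33 mm³.
X̄ = 664101.94/15260.88 = 43.52 mm; Ȳ = 1337181.33/15260.88 = 87.62 mm.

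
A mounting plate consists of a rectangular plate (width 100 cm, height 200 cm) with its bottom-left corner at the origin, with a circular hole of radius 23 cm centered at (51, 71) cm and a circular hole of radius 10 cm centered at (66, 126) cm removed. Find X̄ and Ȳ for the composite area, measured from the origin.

plate: A = 100 × 200 = 20000.00, centroid at (50.00, 100.00).
hole 1: A = −π·23² = -1661.90, centroid at (51.00, 71.00).
hole 2: A = −π·10² = -314.16, centroid at (66.00, 126.00).
ΣA = 18023.94 cm², ΣAX̄ = 894508.46 cm³, ΣAȲ = 1842420.85 cm³.
X̄ = 894508.46/18023.94 = 49.63 cm; Ȳ = 1842420.85/18023.94 = 102.22 cm.

X̄ = 49.63 cm, Ȳ = 102.22 cm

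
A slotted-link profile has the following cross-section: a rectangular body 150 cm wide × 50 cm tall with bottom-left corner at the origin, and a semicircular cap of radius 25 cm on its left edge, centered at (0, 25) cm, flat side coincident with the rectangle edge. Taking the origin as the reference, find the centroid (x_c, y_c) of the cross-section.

x_c = 65.09 cm, y_c = 25.00 cm

rectangular body: A = 150 × 50 = 7500.00, centroid at (75.00, 25.00).
semicircular end: A = ½π·25² = 981.75, centroid at (-10.61, 25.00).
ΣA = 8481.75 cm², ΣAx_c = 552083.33 cm³, ΣAy_c = 212043.69 cm³.
x_c = 552083.33/8481.75 = 65.09 cm; y_c = 212043.69/8481.75 = 25.00 cm.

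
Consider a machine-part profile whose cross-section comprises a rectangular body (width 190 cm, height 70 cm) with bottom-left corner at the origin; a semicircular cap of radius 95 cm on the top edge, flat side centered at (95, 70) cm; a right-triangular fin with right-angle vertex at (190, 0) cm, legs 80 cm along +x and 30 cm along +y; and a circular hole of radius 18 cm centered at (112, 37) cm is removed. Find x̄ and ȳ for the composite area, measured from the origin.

x̄ = 99.65 cm, ȳ = 72.45 cm

Part | A | x̄ᵢ | ȳᵢ | A·x̄ᵢ | A·ȳᵢ
rectangular body | 13300.00 | 95.00 | 35.00 | 1263500.00 | 465500.00
semicircular top | 14176.44 | 95.00 | 110.32 | 1346761.50 | 1563933.91
triangular fin | 1200.00 | 216.67 | 10.00 | 260000.00 | 12000.00
hole | -1017.88 | 112.00 | 37.00 | -114002.11 | -37661.41
Σ | 27658.56 |  |  | 2756259.39 | 2003772.50
x̄ = 2756259.39 / 27658.56 = 99.65 cm
ȳ = 2003772.50 / 27658.56 = 72.45 cm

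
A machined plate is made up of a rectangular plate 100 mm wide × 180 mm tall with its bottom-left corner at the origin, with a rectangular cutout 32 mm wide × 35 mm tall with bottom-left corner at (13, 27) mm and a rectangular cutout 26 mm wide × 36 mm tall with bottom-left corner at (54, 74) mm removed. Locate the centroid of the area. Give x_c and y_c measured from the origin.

x_c = 50.48 mm, y_c = 93.08 mm

plate: A = 100 × 180 = 18000.00, centroid at (50.00, 90.00).
hole 1: A = −(32 × 35) = -1120.00, centroid at (29.00, 44.50).
hole 2: A = −(26 × 36) = -936.00, centroid at (67.00, 92.00).
ΣA = 15944.00 mm², ΣAx_c = 804808.00 mm³, ΣAy_c = 1484048.00 mm³.
x_c = 804808.00/15944.00 = 50.48 mm; y_c = 1484048.00/15944.00 = 93.08 mm.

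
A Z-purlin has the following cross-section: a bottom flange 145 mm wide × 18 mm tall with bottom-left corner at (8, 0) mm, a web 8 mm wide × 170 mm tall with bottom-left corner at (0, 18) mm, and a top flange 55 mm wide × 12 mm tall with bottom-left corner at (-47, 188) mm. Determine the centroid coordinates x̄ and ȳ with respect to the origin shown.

x̄ = 43.77 mm, ȳ = 62.98 mm

bottom flange: A = 145 × 18 = 2610.00, centroid at (80.50, 9.00).
web: A = 8 × 170 = 1360.00, centroid at (4.00, 103.00).
top flange: A = 55 × 12 = 660.00, centroid at (-19.50, 194.00).
ΣA = 4630.00 mm², ΣAx̄ = 202675.00 mm³, ΣAȳ = 291610.00 mm³.
x̄ = 202675.00/4630.00 = 43.77 mm; ȳ = 291610.00/4630.00 = 62.98 mm.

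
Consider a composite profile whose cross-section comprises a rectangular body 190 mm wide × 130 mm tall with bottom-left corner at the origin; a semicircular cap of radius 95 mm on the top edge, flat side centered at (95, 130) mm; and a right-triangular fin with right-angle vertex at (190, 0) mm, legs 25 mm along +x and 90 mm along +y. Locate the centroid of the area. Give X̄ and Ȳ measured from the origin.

X̄ = 97.91 mm, Ȳ = 101.34 mm

rectangular body: A = 190 × 130 = 24700.00, centroid at (95.00, 65.00).
semicircular top: A = ½π·95² = 14176.44, centroid at (95.00, 170.32).
triangular fin: A = ½·25·90 = 1125.00, centroid at (198.33, 30.00).
ΣA = 40001.44 mm², ΣAX̄ = 3916386.50 mm³, ΣAȲ = 4053770.12 mm³.
X̄ = 3916386.50/40001.44 = 97.91 mm; Ȳ = 4053770.12/40001.44 = 101.34 mm.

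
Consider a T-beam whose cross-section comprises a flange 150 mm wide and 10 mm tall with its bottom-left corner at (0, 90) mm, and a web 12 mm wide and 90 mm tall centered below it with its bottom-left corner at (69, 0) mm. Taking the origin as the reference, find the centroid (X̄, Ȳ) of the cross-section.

web: A = 12 × 90 = 1080.00, centroid at (75.00, 45.00).
flange: A = 150 × 10 = 1500.00, centroid at (75.00, 95.00).
ΣA = 2580.00 mm²
ΣAX̄ = (1080.00)(75.00) + (1500.00)(75.00) = 193500.00 mm³
ΣAȲ = (1080.00)(45.00) + (1500.00)(95.00) = 191100.00 mm³
X̄ = 193500.00 / 2580.00 = 75.00 mm
Ȳ = 191100.00 / 2580.00 = 74.07 mm

X̄ = 75.00 mm, Ȳ = 74.07 mm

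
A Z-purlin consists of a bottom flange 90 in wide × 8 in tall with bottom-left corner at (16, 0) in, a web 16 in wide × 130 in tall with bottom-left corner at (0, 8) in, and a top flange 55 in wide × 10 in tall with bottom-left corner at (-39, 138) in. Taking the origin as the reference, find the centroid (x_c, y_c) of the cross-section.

bottom flange: A = 90 × 8 = 720.00, centroid at (61.00, 4.00).
web: A = 16 × 130 = 2080.00, centroid at (8.00, 73.00).
top flange: A = 55 × 10 = 550.00, centroid at (-11.50, 143.00).
ΣA = 3350.00 in²
ΣAx_c = (720.00)(61.00) + (2080.00)(8.00) + (550.00)(-11.50) = 54235.00 in³
ΣAy_c = (720.00)(4.00) + (2080.00)(73.00) + (550.00)(143.00) = 233370.00 in³
x_c = 54235.00 / 3350.00 = 16.19 in
y_c = 233370.00 / 3350.00 = 69.66 in

x_c = 16.19 in, y_c = 69.66 in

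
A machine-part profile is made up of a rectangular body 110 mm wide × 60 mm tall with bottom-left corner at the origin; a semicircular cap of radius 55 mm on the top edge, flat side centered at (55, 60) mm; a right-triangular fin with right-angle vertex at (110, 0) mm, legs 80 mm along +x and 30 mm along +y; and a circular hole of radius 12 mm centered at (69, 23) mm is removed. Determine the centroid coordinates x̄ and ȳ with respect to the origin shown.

x̄ = 62.58 mm, ȳ = 49.23 mm

rectangular body: A = 110 × 60 = 6600.00, centroid at (55.00, 30.00).
semicircular top: A = ½π·55² = 4751.66, centroid at (55.00, 83.34).
triangular fin: A = ½·80·30 = 1200.00, centroid at (136.67, 10.00).
hole: A = −π·12² = -452.39, centroid at (69.00, 23.00).
ΣA = 12099.27 mm²
ΣAx̄ = (6600.00)(55.00) + (4751.66)(55.00) + (1200.00)(136.67) + (-452.39)(69.00) = 757126.37 mm³
ΣAȳ = (6600.00)(30.00) + (4751.66)(83.34) + (1200.00)(10.00) + (-452.39)(23.00) = 595611.25 mm³
x̄ = 757126.37 / 12099.27 = 62.58 mm
ȳ = 595611.25 / 12099.27 = 49.23 mm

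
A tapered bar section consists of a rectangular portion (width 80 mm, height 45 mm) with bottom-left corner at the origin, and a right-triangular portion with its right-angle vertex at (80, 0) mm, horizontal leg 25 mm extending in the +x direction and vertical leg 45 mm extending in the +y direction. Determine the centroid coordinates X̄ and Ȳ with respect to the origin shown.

rectangular portion: A = 80 × 45 = 3600.00, centroid at (40.00, 22.50).
triangular portion: A = ½·25·45 = 562.50, centroid at (88.33, 15.00).
ΣA = 4162.50 mm², ΣAX̄ = 193687.50 mm³, ΣAȲ = 89437.50 mm³.
X̄ = 193687.50/4162.50 = 46.53 mm; Ȳ = 89437.50/4162.50 = 21.49 mm.

X̄ = 46.53 mm, Ȳ = 21.49 mm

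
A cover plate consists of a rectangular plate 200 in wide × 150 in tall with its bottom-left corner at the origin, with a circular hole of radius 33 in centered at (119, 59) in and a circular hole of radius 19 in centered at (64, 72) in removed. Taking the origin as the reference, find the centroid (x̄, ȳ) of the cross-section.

plate: A = 200 × 150 = 30000.00, centroid at (100.00, 75.00).
hole 1: A = −π·33² = -3421.19, centroid at (119.00, 59.00).
hole 2: A = −π·19² = -1134.11, centroid at (64.00, 72.00).
ΣA = 25444.69 in², ΣAx̄ = 2520294.51 in³, ΣAȳ = 1966493.25 in³.
x̄ = 2520294.51/25444.69 = 99.05 in; ȳ = 1966493.25/25444.69 = 77.29 in.

x̄ = 99.05 in, ȳ = 77.29 in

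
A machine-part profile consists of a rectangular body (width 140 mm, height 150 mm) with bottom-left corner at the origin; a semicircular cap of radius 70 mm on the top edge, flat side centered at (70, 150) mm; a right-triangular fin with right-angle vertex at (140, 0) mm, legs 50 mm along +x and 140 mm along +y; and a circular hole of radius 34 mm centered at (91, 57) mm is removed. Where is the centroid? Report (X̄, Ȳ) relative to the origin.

rectangular body: A = 140 × 150 = 21000.00, centroid at (70.00, 75.00).
semicircular top: A = ½π·70² = 7696.90, centroid at (70.00, 179.71).
triangular fin: A = ½·50·140 = 3500.00, centroid at (156.67, 46.67).
hole: A = −π·34² = -3631.68, centroid at (91.00, 57.00).
ΣA = 28565.22 mm²
ΣAX̄ = (21000.00)(70.00) + (7696.90)(70.00) + (3500.00)(156.67) + (-3631.68)(91.00) = 2226633.49 mm³
ΣAȲ = (21000.00)(75.00) + (7696.90)(179.71) + (3500.00)(46.67) + (-3631.68)(57.00) = 2914529.48 mm³
X̄ = 2226633.49 / 28565.22 = 77.95 mm
Ȳ = 2914529.48 / 28565.22 = 102.03 mm

X̄ = 77.95 mm, Ȳ = 102.03 mm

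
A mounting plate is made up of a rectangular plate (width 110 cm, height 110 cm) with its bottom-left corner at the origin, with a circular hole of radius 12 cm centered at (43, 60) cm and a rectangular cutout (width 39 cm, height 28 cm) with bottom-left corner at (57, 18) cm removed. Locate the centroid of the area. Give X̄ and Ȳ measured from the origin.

plate: A = 110 × 110 = 12100.00, centroid at (55.00, 55.00).
hole 1: A = −π·12² = -452.39, centroid at (43.00, 60.00).
hole 2: A = −(39 × 28) = -1092.00, centroid at (76.50, 32.00).
ΣA = 10555.61 cm², ΣAX̄ = 562509.26 cm³, ΣAȲ = 603412.64 cm³.
X̄ = 562509.26/10555.61 = 53.29 cm; Ȳ = 603412.64/10555.61 = 57.17 cm.

X̄ = 53.29 cm, Ȳ = 57.17 cm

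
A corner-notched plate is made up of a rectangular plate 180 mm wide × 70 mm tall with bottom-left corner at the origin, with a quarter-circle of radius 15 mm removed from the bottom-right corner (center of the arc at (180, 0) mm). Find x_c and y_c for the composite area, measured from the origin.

plate: A = 180 × 70 = 12600.00, centroid at (90.00, 35.00).
removed quarter-circle: A = −¼π·15² = -176.71, centroid at (173.63, 6.37).
ΣA = 12423.29 mm², ΣAx_c = 1103316.37 mm³, ΣAy_c = 439875.00 mm³.
x_c = 1103316.37/12423.29 = 88.81 mm; y_c = 439875.00/12423.29 = 35.41 mm.

x_c = 88.81 mm, y_c = 35.41 mm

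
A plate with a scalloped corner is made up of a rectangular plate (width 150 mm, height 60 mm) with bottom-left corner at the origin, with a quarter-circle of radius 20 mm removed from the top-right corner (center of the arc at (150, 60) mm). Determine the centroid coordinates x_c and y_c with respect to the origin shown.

x_c = 72.59 mm, y_c = 29.22 mm

plate: A = 150 × 60 = 9000.00, centroid at (75.00, 30.00).
removed quarter-circle: A = −¼π·20² = -314.16, centroid at (141.51, 51.51).
ΣA = 8685.84 mm²
ΣAx_c = (9000.00)(75.00) + (-314.16)(141.51) = 630542.78 mm³
ΣAy_c = (9000.00)(30.00) + (-314.16)(51.51) = 253817.11 mm³
x_c = 630542.78 / 8685.84 = 72.59 mm
y_c = 253817.11 / 8685.84 = 29.22 mm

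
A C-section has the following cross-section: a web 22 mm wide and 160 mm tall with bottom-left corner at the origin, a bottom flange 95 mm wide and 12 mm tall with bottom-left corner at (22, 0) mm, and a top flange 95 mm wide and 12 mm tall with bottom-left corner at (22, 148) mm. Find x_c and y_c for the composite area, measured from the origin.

x_c = 34.00 mm, y_c = 80.00 mm

web: A = 22 × 160 = 3520.00, centroid at (11.00, 80.00).
bottom flange: A = 95 × 12 = 1140.00, centroid at (69.50, 6.00).
top flange: A = 95 × 12 = 1140.00, centroid at (69.50, 154.00).
ΣA = 5800.00 mm², ΣAx_c = 197180.00 mm³, ΣAy_c = 464000.00 mm³.
x_c = 197180.00/5800.00 = 34.00 mm; y_c = 464000.00/5800.00 = 80.00 mm.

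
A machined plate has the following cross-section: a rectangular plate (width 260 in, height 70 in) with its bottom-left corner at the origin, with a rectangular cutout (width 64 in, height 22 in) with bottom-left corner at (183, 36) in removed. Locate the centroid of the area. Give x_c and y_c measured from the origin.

plate: A = 260 × 70 = 18200.00, centroid at (130.00, 35.00).
hole: A = −(64 × 22) = -1408.00, centroid at (215.00, 47.00).
ΣA = 16792.00 in², ΣAx_c = 2063280.00 in³, ΣAy_c = 570824.00 in³.
x_c = 2063280.00/16792.00 = 122.87 in; y_c = 570824.00/16792.00 = 33.99 in.

x_c = 122.87 in, y_c = 33.99 in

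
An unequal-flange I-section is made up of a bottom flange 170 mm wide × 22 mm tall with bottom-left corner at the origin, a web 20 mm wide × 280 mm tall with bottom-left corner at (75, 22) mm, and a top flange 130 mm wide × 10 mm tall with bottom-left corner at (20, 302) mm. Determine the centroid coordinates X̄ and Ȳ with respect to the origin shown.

Part | A | x̄ᵢ | ȳᵢ | A·x̄ᵢ | A·ȳᵢ
bottom flange | 3740.00 | 85.00 | 11.00 | 317900.00 | 41140.00
web | 5600.00 | 85.00 | 162.00 | 476000.00 | 907200.00
top flange | 1300.00 | 85.00 | 307.00 | 110500.00 | 399100.00
Σ | 10640.00 |  |  | 904400.00 | 1347440.00
X̄ = 904400.00 / 10640.00 = 85.00 mm
Ȳ = 1347440.00 / 10640.00 = 126.64 mm

X̄ = 85.00 mm, Ȳ = 126.64 mm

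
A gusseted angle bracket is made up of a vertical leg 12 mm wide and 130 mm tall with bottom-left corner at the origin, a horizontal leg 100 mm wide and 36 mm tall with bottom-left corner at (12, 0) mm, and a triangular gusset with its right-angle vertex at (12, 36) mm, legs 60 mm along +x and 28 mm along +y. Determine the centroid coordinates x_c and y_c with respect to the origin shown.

x_c = 43.24 mm, y_c = 34.05 mm

Part | A | x̄ᵢ | ȳᵢ | A·x̄ᵢ | A·ȳᵢ
vertical leg | 1560.00 | 6.00 | 65.00 | 9360.00 | 101400.00
horizontal leg | 3600.00 | 62.00 | 18.00 | 223200.00 | 64800.00
gusset | 840.00 | 32.00 | 45.33 | 26880.00 | 38080.00
Σ | 6000.00 |  |  | 259440.00 | 204280.00
x_c = 259440.00 / 6000.00 = 43.24 mm
y_c = 204280.00 / 6000.00 = 34.05 mm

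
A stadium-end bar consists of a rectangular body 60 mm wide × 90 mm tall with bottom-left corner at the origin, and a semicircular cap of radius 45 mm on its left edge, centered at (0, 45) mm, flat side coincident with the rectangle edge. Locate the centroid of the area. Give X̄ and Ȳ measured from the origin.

rectangular body: A = 60 × 90 = 5400.00, centroid at (30.00, 45.00).
semicircular end: A = ½π·45² = 3180.86, centroid at (-19.10, 45.00).
ΣA = 8580.86 mm², ΣAX̄ = 101250.00 mm³, ΣAȲ = 386138.82 mm³.
X̄ = 101250.00/8580.86 = 11.80 mm; Ȳ = 386138.82/8580.86 = 45.00 mm.

X̄ = 11.80 mm, Ȳ = 45.00 mm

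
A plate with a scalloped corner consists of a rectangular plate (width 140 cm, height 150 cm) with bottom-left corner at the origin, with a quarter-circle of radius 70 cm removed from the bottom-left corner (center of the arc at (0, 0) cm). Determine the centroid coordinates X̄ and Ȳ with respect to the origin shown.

X̄ = 79.04 cm, Ȳ = 85.16 cm

Part | A | x̄ᵢ | ȳᵢ | A·x̄ᵢ | A·ȳᵢ
plate | 21000.00 | 70.00 | 75.00 | 1470000.00 | 1575000.00
removed quarter-circle | -3848.45 | 29.71 | 29.71 | -114333.33 | -114333.33
Σ | 17151.55 |  |  | 1355666.67 | 1460666.67
X̄ = 1355666.67 / 17151.55 = 79.04 cm
Ȳ = 1460666.67 / 17151.55 = 85.16 cm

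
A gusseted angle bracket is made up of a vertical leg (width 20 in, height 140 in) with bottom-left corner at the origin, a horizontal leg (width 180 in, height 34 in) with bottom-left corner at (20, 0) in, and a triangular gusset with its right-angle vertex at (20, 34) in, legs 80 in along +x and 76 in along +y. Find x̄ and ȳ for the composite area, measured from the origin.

vertical leg: A = 20 × 140 = 2800.00, centroid at (10.00, 70.00).
horizontal leg: A = 180 × 34 = 6120.00, centroid at (110.00, 17.00).
gusset: A = ½·80·76 = 3040.00, centroid at (46.67, 59.33).
ΣA = 11960.00 in², ΣAx̄ = 843066.67 in³, ΣAȳ = 480413.33 in³.
x̄ = 843066.67/11960.00 = 70.49 in; ȳ = 480413.33/11960.00 = 40.17 in.

x̄ = 70.49 in, ȳ = 40.17 in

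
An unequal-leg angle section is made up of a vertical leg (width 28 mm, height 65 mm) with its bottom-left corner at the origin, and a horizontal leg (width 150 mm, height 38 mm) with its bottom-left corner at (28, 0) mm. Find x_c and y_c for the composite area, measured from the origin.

x_c = 81.46 mm, y_c = 22.27 mm

vertical leg: A = 28 × 65 = 1820.00, centroid at (14.00, 32.50).
horizontal leg: A = 150 × 38 = 5700.00, centroid at (103.00, 19.00).
ΣA = 7520.00 mm², ΣAx_c = 612580.00 mm³, ΣAy_c = 167450.00 mm³.
x_c = 612580.00/7520.00 = 81.46 mm; y_c = 167450.00/7520.00 = 22.27 mm.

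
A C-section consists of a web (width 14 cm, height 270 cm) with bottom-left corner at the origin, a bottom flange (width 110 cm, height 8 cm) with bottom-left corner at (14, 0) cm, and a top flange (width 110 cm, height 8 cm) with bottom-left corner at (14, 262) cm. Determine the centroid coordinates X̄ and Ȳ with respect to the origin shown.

Part | A | x̄ᵢ | ȳᵢ | A·x̄ᵢ | A·ȳᵢ
web | 3780.00 | 7.00 | 135.00 | 26460.00 | 510300.00
bottom flange | 880.00 | 69.00 | 4.00 | 60720.00 | 3520.00
top flange | 880.00 | 69.00 | 266.00 | 60720.00 | 234080.00
Σ | 5540.00 |  |  | 147900.00 | 747900.00
X̄ = 147900.00 / 5540.00 = 26.70 cm
Ȳ = 747900.00 / 5540.00 = 135.00 cm

X̄ = 26.70 cm, Ȳ = 135.00 cm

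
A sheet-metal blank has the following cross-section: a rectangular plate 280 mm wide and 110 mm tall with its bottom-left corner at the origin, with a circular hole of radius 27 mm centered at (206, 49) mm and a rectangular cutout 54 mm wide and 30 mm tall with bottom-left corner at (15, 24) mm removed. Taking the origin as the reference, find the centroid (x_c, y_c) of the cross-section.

x_c = 140.28 mm, y_c = 56.47 mm

plate: A = 280 × 110 = 30800.00, centroid at (140.00, 55.00).
hole 1: A = −π·27² = -2290.22, centroid at (206.00, 49.00).
hole 2: A = −(54 × 30) = -1620.00, centroid at (42.00, 39.00).
ΣA = 26889.78 mm²
ΣAx_c = (30800.00)(140.00) + (-2290.22)(206.00) + (-1620.00)(42.00) = 3772174.46 mm³
ΣAy_c = (30800.00)(55.00) + (-2290.22)(49.00) + (-1620.00)(39.00) = 1518599.17 mm³
x_c = 3772174.46 / 26889.78 = 140.28 mm
y_c = 1518599.17 / 26889.78 = 56.47 mm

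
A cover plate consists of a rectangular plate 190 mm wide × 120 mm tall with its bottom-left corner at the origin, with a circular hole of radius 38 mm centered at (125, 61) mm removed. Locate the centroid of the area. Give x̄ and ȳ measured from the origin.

plate: A = 190 × 120 = 22800.00, centroid at (95.00, 60.00).
hole: A = −π·38² = -4536.46, centroid at (125.00, 61.00).
ΣA = 18263.54 mm², ΣAx̄ = 1598942.53 mm³, ΣAȳ = 1091275.95 mm³.
x̄ = 1598942.53/18263.54 = 87.55 mm; ȳ = 1091275.95/18263.54 = 59.75 mm.

x̄ = 87.55 mm, ȳ = 59.75 mm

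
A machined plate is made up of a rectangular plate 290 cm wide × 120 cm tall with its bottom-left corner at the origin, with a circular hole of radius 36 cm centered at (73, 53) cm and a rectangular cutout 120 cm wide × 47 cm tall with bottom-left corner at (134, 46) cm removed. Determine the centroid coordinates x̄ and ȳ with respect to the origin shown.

plate: A = 290 × 120 = 34800.00, centroid at (145.00, 60.00).
hole 1: A = −π·36² = -4071.50, centroid at (73.00, 53.00).
hole 2: A = −(120 × 47) = -5640.00, centroid at (194.00, 69.50).
ΣA = 25088.50 cm²
ΣAx̄ = (34800.00)(145.00) + (-4071.50)(73.00) + (-5640.00)(194.00) = 3654620.20 cm³
ΣAȳ = (34800.00)(60.00) + (-4071.50)(53.00) + (-5640.00)(69.50) = 1480230.28 cm³
x̄ = 3654620.20 / 25088.50 = 145.67 cm
ȳ = 1480230.28 / 25088.50 = 59.00 cm

x̄ = 145.67 cm, ȳ = 59.00 cm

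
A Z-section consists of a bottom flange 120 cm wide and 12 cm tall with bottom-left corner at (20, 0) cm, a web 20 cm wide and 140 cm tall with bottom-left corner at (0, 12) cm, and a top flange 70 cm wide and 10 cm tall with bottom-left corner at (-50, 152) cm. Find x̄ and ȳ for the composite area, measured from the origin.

x̄ = 26.86 cm, ȳ = 70.47 cm

bottom flange: A = 120 × 12 = 1440.00, centroid at (80.00, 6.00).
web: A = 20 × 140 = 2800.00, centroid at (10.00, 82.00).
top flange: A = 70 × 10 = 700.00, centroid at (-15.00, 157.00).
ΣA = 4940.00 cm²
ΣAx̄ = (1440.00)(80.00) + (2800.00)(10.00) + (700.00)(-15.00) = 132700.00 cm³
ΣAȳ = (1440.00)(6.00) + (2800.00)(82.00) + (700.00)(157.00) = 348140.00 cm³
x̄ = 132700.00 / 4940.00 = 26.86 cm
ȳ = 348140.00 / 4940.00 = 70.47 cm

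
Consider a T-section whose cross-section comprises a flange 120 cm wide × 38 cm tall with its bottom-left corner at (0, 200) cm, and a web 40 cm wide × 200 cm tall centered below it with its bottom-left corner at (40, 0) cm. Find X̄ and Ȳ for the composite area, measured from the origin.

Part | A | x̄ᵢ | ȳᵢ | A·x̄ᵢ | A·ȳᵢ
web | 8000.00 | 60.00 | 100.00 | 480000.00 | 800000.00
flange | 4560.00 | 60.00 | 219.00 | 273600.00 | 998640.00
Σ | 12560.00 |  |  | 753600.00 | 1798640.00
X̄ = 753600.00 / 12560.00 = 60.00 cm
Ȳ = 1798640.00 / 12560.00 = 143.20 cm

X̄ = 60.00 cm, Ȳ = 143.20 cm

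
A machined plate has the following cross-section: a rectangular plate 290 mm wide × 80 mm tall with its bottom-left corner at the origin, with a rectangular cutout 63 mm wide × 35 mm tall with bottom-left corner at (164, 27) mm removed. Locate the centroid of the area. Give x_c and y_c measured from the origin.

x_c = 139.70 mm, y_c = 39.53 mm

Part | A | x̄ᵢ | ȳᵢ | A·x̄ᵢ | A·ȳᵢ
plate | 23200.00 | 145.00 | 40.00 | 3364000.00 | 928000.00
hole | -2205.00 | 195.50 | 44.50 | -431077.50 | -98122.50
Σ | 20995.00 |  |  | 2932922.50 | 829877.50
x_c = 2932922.50 / 20995.00 = 139.70 mm
y_c = 829877.50 / 20995.00 = 39.53 mm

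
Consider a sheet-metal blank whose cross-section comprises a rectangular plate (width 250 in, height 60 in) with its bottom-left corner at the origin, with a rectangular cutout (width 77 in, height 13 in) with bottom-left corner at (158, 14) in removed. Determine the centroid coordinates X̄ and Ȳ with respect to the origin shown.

plate: A = 250 × 60 = 15000.00, centroid at (125.00, 30.00).
hole: A = −(77 × 13) = -1001.00, centroid at (196.50, 20.50).
ΣA = 13999.00 in²
ΣAX̄ = (15000.00)(125.00) + (-1001.00)(196.50) = 1678303.50 in³
ΣAȲ = (15000.00)(30.00) + (-1001.00)(20.50) = 429479.50 in³
X̄ = 1678303.50 / 13999.00 = 119.89 in
Ȳ = 429479.50 / 13999.00 = 30.68 in

X̄ = 119.89 in, Ȳ = 30.68 in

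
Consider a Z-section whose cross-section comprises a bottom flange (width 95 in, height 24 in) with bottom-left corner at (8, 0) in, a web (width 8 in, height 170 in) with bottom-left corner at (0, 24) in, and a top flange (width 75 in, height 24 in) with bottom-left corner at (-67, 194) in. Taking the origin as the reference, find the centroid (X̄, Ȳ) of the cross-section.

bottom flange: A = 95 × 24 = 2280.00, centroid at (55.50, 12.00).
web: A = 8 × 170 = 1360.00, centroid at (4.00, 109.00).
top flange: A = 75 × 24 = 1800.00, centroid at (-29.50, 206.00).
ΣA = 5440.00 in², ΣAX̄ = 78880.00 in³, ΣAȲ = 546400.00 in³.
X̄ = 78880.00/5440.00 = 14.50 in; Ȳ = 546400.00/5440.00 = 100.44 in.

X̄ = 14.50 in, Ȳ = 100.44 in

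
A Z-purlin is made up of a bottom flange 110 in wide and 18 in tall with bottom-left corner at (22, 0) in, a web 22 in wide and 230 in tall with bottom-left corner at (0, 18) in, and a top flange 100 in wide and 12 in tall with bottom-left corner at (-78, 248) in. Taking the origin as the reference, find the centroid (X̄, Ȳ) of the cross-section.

bottom flange: A = 110 × 18 = 1980.00, centroid at (77.00, 9.00).
web: A = 22 × 230 = 5060.00, centroid at (11.00, 133.00).
top flange: A = 100 × 12 = 1200.00, centroid at (-28.00, 254.00).
ΣA = 8240.00 in²
ΣAX̄ = (1980.00)(77.00) + (5060.00)(11.00) + (1200.00)(-28.00) = 174520.00 in³
ΣAȲ = (1980.00)(9.00) + (5060.00)(133.00) + (1200.00)(254.00) = 995600.00 in³
X̄ = 174520.00 / 8240.00 = 21.18 in
Ȳ = 995600.00 / 8240.00 = 120.83 in

X̄ = 21.18 in, Ȳ = 120.83 in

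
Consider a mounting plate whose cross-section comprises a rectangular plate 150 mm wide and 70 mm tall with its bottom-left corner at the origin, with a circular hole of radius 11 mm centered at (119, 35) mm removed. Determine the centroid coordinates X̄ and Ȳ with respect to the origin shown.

plate: A = 150 × 70 = 10500.00, centroid at (75.00, 35.00).
hole: A = −π·11² = -380.13, centroid at (119.00, 35.00).
ΣA = 10119.87 mm²
ΣAX̄ = (10500.00)(75.00) + (-380.13)(119.00) = 742264.21 mm³
ΣAȲ = (10500.00)(35.00) + (-380.13)(35.00) = 354195.36 mm³
X̄ = 742264.21 / 10119.87 = 73.35 mm
Ȳ = 354195.36 / 10119.87 = 35.00 mm

X̄ = 73.35 mm, Ȳ = 35.00 mm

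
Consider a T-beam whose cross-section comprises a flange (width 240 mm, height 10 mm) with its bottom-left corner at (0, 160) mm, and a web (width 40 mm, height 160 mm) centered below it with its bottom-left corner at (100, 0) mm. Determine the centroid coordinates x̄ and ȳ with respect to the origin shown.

x̄ = 120.00 mm, ȳ = 103.18 mm

web: A = 40 × 160 = 6400.00, centroid at (120.00, 80.00).
flange: A = 240 × 10 = 2400.00, centroid at (120.00, 165.00).
ΣA = 8800.00 mm²
ΣAx̄ = (6400.00)(120.00) + (2400.00)(120.00) = 1056000.00 mm³
ΣAȳ = (6400.00)(80.00) + (2400.00)(165.00) = 908000.00 mm³
x̄ = 1056000.00 / 8800.00 = 120.00 mm
ȳ = 908000.00 / 8800.00 = 103.18 mm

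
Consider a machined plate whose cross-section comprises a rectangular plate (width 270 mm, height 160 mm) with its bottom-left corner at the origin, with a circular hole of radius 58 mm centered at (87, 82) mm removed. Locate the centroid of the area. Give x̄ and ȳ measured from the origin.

Part | A | x̄ᵢ | ȳᵢ | A·x̄ᵢ | A·ȳᵢ
plate | 43200.00 | 135.00 | 80.00 | 5832000.00 | 3456000.00
hole | -10568.32 | 87.00 | 82.00 | -919443.64 | -866602.05
Σ | 32631.68 |  |  | 4912556.36 | 2589397.95
x̄ = 4912556.36 / 32631.68 = 150.55 mm
ȳ = 2589397.95 / 32631.68 = 79.35 mm

x̄ = 150.55 mm, ȳ = 79.35 mm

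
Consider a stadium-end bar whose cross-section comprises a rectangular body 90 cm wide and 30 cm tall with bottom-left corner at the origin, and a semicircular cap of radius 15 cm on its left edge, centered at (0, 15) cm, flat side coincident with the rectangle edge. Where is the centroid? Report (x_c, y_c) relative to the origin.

Part | A | x̄ᵢ | ȳᵢ | A·x̄ᵢ | A·ȳᵢ
rectangular body | 2700.00 | 45.00 | 15.00 | 121500.00 | 40500.00
semicircular end | 353.43 | -6.37 | 15.00 | -2250.00 | 5301.44
Σ | 3053.43 |  |  | 119250.00 | 45801.44
x_c = 119250.00 / 3053.43 = 39.05 cm
y_c = 45801.44 / 3053.43 = 15.00 cm

x_c = 39.05 cm, y_c = 15.00 cm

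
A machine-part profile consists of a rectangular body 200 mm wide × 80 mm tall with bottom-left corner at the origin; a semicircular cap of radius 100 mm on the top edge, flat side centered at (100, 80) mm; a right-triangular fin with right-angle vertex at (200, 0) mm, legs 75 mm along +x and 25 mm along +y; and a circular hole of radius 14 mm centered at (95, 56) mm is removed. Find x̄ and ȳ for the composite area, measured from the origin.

Part | A | x̄ᵢ | ȳᵢ | A·x̄ᵢ | A·ȳᵢ
rectangular body | 16000.00 | 100.00 | 40.00 | 1600000.00 | 640000.00
semicircular top | 15707.96 | 100.00 | 122.44 | 1570796.33 | 1923303.73
triangular fin | 937.50 | 225.00 | 8.33 | 210937.50 | 7812.50
hole | -615.75 | 95.00 | 56.00 | -58496.46 | -34482.12
Σ | 32029.71 |  |  | 3323237.37 | 2536634.11
x̄ = 3323237.37 / 32029.71 = 103.75 mm
ȳ = 2536634.11 / 32029.71 = 79.20 mm

x̄ = 103.75 mm, ȳ = 79.20 mm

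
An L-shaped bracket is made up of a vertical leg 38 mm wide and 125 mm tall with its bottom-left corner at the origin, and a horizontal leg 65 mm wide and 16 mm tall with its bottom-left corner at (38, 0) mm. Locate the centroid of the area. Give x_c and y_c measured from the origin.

Part | A | x̄ᵢ | ȳᵢ | A·x̄ᵢ | A·ȳᵢ
vertical leg | 4750.00 | 19.00 | 62.50 | 90250.00 | 296875.00
horizontal leg | 1040.00 | 70.50 | 8.00 | 73320.00 | 8320.00
Σ | 5790.00 |  |  | 163570.00 | 305195.00
x_c = 163570.00 / 5790.00 = 28.25 mm
y_c = 305195.00 / 5790.00 = 52.71 mm

x_c = 28.25 mm, y_c = 52.71 mm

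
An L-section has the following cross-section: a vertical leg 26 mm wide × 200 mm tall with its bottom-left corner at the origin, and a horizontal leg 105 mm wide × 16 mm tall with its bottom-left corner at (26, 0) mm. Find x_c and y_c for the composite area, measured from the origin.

x_c = 28.99 mm, y_c = 77.53 mm

vertical leg: A = 26 × 200 = 5200.00, centroid at (13.00, 100.00).
horizontal leg: A = 105 × 16 = 1680.00, centroid at (78.50, 8.00).
ΣA = 6880.00 mm², ΣAx_c = 199480.00 mm³, ΣAy_c = 533440.00 mm³.
x_c = 199480.00/6880.00 = 28.99 mm; y_c = 533440.00/6880.00 = 77.53 mm.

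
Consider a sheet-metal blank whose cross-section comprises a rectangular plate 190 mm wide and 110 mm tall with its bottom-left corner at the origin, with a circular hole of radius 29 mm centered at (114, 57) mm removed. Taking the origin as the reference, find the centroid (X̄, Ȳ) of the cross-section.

X̄ = 92.25 mm, Ȳ = 54.71 mm

Part | A | x̄ᵢ | ȳᵢ | A·x̄ᵢ | A·ȳᵢ
plate | 20900.00 | 95.00 | 55.00 | 1985500.00 | 1149500.00
hole | -2642.08 | 114.00 | 57.00 | -301197.05 | -150598.53
Σ | 18257.92 |  |  | 1684302.95 | 998901.47
X̄ = 1684302.95 / 18257.92 = 92.25 mm
Ȳ = 998901.47 / 18257.92 = 54.71 mm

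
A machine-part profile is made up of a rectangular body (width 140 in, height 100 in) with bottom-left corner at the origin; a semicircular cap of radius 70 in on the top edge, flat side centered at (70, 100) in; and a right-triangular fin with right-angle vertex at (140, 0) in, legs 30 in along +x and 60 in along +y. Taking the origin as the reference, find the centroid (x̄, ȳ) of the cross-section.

Part | A | x̄ᵢ | ȳᵢ | A·x̄ᵢ | A·ȳᵢ
rectangular body | 14000.00 | 70.00 | 50.00 | 980000.00 | 700000.00
semicircular top | 7696.90 | 70.00 | 129.71 | 538783.14 | 998356.87
triangular fin | 900.00 | 150.00 | 20.00 | 135000.00 | 18000.00
Σ | 22596.90 |  |  | 1653783.14 | 1716356.87
x̄ = 1653783.14 / 22596.90 = 73.19 in
ȳ = 1716356.87 / 22596.90 = 75.96 in

x̄ = 73.19 in, ȳ = 75.96 in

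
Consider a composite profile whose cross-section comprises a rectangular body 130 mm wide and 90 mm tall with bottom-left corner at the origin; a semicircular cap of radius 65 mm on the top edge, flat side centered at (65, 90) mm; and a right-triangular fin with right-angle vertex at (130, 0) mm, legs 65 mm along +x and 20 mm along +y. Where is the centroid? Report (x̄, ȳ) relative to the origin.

x̄ = 67.97 mm, ȳ = 69.06 mm

rectangular body: A = 130 × 90 = 11700.00, centroid at (65.00, 45.00).
semicircular top: A = ½π·65² = 6636.61, centroid at (65.00, 117.59).
triangular fin: A = ½·65·20 = 650.00, centroid at (151.67, 6.67).
ΣA = 18986.61 mm², ΣAx̄ = 1290463.27 mm³, ΣAȳ = 1311211.97 mm³.
x̄ = 1290463.27/18986.61 = 67.97 mm; ȳ = 1311211.97/18986.61 = 69.06 mm.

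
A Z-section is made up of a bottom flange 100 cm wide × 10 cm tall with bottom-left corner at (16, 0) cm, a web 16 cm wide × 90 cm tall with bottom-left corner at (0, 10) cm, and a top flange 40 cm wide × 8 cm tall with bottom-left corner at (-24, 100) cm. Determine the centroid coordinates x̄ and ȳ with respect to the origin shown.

x̄ = 27.62 cm, ȳ = 42.57 cm

bottom flange: A = 100 × 10 = 1000.00, centroid at (66.00, 5.00).
web: A = 16 × 90 = 1440.00, centroid at (8.00, 55.00).
top flange: A = 40 × 8 = 320.00, centroid at (-4.00, 104.00).
ΣA = 2760.00 cm², ΣAx̄ = 76240.00 cm³, ΣAȳ = 117480.00 cm³.
x̄ = 76240.00/2760.00 = 27.62 cm; ȳ = 117480.00/2760.00 = 42.57 cm.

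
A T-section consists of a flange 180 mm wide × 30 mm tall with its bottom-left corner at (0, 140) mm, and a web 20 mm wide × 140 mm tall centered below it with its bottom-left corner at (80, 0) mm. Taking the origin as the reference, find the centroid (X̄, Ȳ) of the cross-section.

X̄ = 90.00 mm, Ȳ = 125.98 mm

web: A = 20 × 140 = 2800.00, centroid at (90.00, 70.00).
flange: A = 180 × 30 = 5400.00, centroid at (90.00, 155.00).
ΣA = 8200.00 mm²
ΣAX̄ = (2800.00)(90.00) + (5400.00)(90.00) = 738000.00 mm³
ΣAȲ = (2800.00)(70.00) + (5400.00)(155.00) = 1033000.00 mm³
X̄ = 738000.00 / 8200.00 = 90.00 mm
Ȳ = 1033000.00 / 8200.00 = 125.98 mm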